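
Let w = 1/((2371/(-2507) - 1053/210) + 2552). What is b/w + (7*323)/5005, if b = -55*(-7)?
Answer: 3514119428867/3585010 ≈ 9.8023e+5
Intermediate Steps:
w = 175490/446804553 (w = 1/((2371*(-1/2507) - 1053*1/210) + 2552) = 1/((-2371/2507 - 351/70) + 2552) = 1/(-1045927/175490 + 2552) = 1/(446804553/175490) = 175490/446804553 ≈ 0.00039277)
b = 385
b/w + (7*323)/5005 = 385/(175490/446804553) + (7*323)/5005 = 385*(446804553/175490) + 2261*(1/5005) = 4914850083/5014 + 323/715 = 3514119428867/3585010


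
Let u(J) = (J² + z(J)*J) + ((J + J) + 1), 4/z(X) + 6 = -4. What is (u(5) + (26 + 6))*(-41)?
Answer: -2706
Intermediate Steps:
z(X) = -⅖ (z(X) = 4/(-6 - 4) = 4/(-10) = 4*(-⅒) = -⅖)
u(J) = 1 + J² + 8*J/5 (u(J) = (J² - 2*J/5) + ((J + J) + 1) = (J² - 2*J/5) + (2*J + 1) = (J² - 2*J/5) + (1 + 2*J) = 1 + J² + 8*J/5)
(u(5) + (26 + 6))*(-41) = ((1 + 5² + (8/5)*5) + (26 + 6))*(-41) = ((1 + 25 + 8) + 32)*(-41) = (34 + 32)*(-41) = 66*(-41) = -2706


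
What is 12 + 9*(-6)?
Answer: -42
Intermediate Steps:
12 + 9*(-6) = 12 - 54 = -42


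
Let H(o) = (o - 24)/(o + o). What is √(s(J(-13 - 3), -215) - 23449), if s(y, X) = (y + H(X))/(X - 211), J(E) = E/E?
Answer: I*√21856368428195/30530 ≈ 153.13*I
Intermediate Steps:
H(o) = (-24 + o)/(2*o) (H(o) = (-24 + o)/((2*o)) = (-24 + o)*(1/(2*o)) = (-24 + o)/(2*o))
J(E) = 1
s(y, X) = (y + (-24 + X)/(2*X))/(-211 + X) (s(y, X) = (y + (-24 + X)/(2*X))/(X - 211) = (y + (-24 + X)/(2*X))/(-211 + X))
√(s(J(-13 - 3), -215) - 23449) = √((-12 + (½)*(-215) - 215*1)/((-215)*(-211 - 215)) - 23449) = √(-1/215*(-12 - 215/2 - 215)/(-426) - 23449) = √(-1/215*(-1/426)*(-669/2) - 23449) = √(-223/61060 - 23449) = √(-1431796163/61060) = I*√21856368428195/30530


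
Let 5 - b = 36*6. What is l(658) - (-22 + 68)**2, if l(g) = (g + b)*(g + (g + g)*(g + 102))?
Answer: 447363530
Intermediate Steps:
b = -211 (b = 5 - 36*6 = 5 - 1*216 = 5 - 216 = -211)
l(g) = (-211 + g)*(g + 2*g*(102 + g)) (l(g) = (g - 211)*(g + (g + g)*(g + 102)) = (-211 + g)*(g + (2*g)*(102 + g)) = (-211 + g)*(g + 2*g*(102 + g)))
l(658) - (-22 + 68)**2 = 658*(-43255 - 217*658 + 2*658**2) - (-22 + 68)**2 = 658*(-43255 - 142786 + 2*432964) - 1*46**2 = 658*(-43255 - 142786 + 865928) - 1*2116 = 658*679887 - 2116 = 447365646 - 2116 = 447363530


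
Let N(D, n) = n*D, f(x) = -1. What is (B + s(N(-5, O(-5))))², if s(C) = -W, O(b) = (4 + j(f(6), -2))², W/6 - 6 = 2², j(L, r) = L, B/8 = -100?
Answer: 739600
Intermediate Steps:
B = -800 (B = 8*(-100) = -800)
W = 60 (W = 36 + 6*2² = 36 + 6*4 = 36 + 24 = 60)
O(b) = 9 (O(b) = (4 - 1)² = 3² = 9)
N(D, n) = D*n
s(C) = -60 (s(C) = -1*60 = -60)
(B + s(N(-5, O(-5))))² = (-800 - 60)² = (-860)² = 739600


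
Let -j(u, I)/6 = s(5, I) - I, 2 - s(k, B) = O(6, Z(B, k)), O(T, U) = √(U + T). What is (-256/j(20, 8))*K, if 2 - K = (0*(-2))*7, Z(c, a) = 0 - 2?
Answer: -32/3 ≈ -10.667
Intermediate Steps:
Z(c, a) = -2
O(T, U) = √(T + U)
s(k, B) = 0 (s(k, B) = 2 - √(6 - 2) = 2 - √4 = 2 - 1*2 = 2 - 2 = 0)
j(u, I) = 6*I (j(u, I) = -6*(0 - I) = -(-6)*I = 6*I)
K = 2 (K = 2 - 0*(-2)*7 = 2 - 0*7 = 2 - 1*0 = 2 + 0 = 2)
(-256/j(20, 8))*K = -256/(6*8)*2 = -256/48*2 = -256*1/48*2 = -16/3*2 = -32/3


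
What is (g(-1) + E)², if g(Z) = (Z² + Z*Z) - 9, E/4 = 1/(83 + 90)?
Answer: 1456849/29929 ≈ 48.677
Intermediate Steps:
E = 4/173 (E = 4/(83 + 90) = 4/173 ≈ 0.023121)
g(Z) = -9 + 2*Z² (g(Z) = (Z² + Z²) - 9 = 2*Z² - 9 = -9 + 2*Z²)
(g(-1) + E)² = ((-9 + 2*(-1)²) + 4/173)² = ((-9 + 2*1) + 4/173)² = ((-9 + 2) + 4/173)² = (-7 + 4/173)² = (-1207/173)² = 1456849/29929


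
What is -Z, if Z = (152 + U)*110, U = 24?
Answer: -19360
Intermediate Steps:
Z = 19360 (Z = (152 + 24)*110 = 176*110 = 19360)
-Z = -1*19360 = -19360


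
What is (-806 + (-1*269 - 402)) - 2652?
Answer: -4129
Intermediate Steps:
(-806 + (-1*269 - 402)) - 2652 = (-806 + (-269 - 402)) - 2652 = (-806 - 671) - 2652 = -1477 - 2652 = -4129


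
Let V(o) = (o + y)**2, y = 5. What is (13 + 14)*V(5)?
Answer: 2700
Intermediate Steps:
V(o) = (5 + o)**2 (V(o) = (o + 5)**2 = (5 + o)**2)
(13 + 14)*V(5) = (13 + 14)*(5 + 5)**2 = 27*10**2 = 27*100 = 2700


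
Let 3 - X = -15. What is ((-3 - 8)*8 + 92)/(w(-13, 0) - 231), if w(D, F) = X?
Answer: -4/213 ≈ -0.018779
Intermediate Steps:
X = 18 (X = 3 - 1*(-15) = 3 + 15 = 18)
w(D, F) = 18
((-3 - 8)*8 + 92)/(w(-13, 0) - 231) = ((-3 - 8)*8 + 92)/(18 - 231) = (-11*8 + 92)/(-213) = (-88 + 92)*(-1/213) = 4*(-1/213) = -4/213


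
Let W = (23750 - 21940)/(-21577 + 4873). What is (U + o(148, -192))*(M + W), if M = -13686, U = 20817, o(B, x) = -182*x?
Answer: -2124612629299/2784 ≈ -7.6315e+8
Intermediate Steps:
W = -905/8352 (W = 1810/(-16704) = 1810*(-1/16704) = -905/8352 ≈ -0.10836)
(U + o(148, -192))*(M + W) = (20817 - 182*(-192))*(-13686 - 905/8352) = (20817 + 34944)*(-114306377/8352) = 55761*(-114306377/8352) = -2124612629299/2784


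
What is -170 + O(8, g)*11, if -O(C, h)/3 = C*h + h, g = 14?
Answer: -4328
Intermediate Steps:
O(C, h) = -3*h - 3*C*h (O(C, h) = -3*(C*h + h) = -3*(h + C*h) = -3*h - 3*C*h)
-170 + O(8, g)*11 = -170 - 3*14*(1 + 8)*11 = -170 - 3*14*9*11 = -170 - 378*11 = -170 - 4158 = -4328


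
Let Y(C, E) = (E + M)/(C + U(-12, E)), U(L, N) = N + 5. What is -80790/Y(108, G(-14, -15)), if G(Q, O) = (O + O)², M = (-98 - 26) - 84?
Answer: -40920135/346 ≈ -1.1827e+5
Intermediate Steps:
U(L, N) = 5 + N
M = -208 (M = -124 - 84 = -208)
G(Q, O) = 4*O² (G(Q, O) = (2*O)² = 4*O²)
Y(C, E) = (-208 + E)/(5 + C + E) (Y(C, E) = (E - 208)/(C + (5 + E)) = (-208 + E)/(5 + C + E))
-80790/Y(108, G(-14, -15)) = -80790*(5 + 108 + 4*(-15)²)/(-208 + 4*(-15)²) = -80790*(5 + 108 + 4*225)/(-208 + 4*225) = -80790*(5 + 108 + 900)/(-208 + 900) = -80790/(692/1013) = -80790/((1/1013)*692) = -80790/692/1013 = -80790*1013/692 = -40920135/346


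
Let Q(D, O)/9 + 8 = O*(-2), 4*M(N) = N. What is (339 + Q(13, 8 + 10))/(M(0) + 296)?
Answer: -57/296 ≈ -0.19257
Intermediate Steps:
M(N) = N/4
Q(D, O) = -72 - 18*O (Q(D, O) = -72 + 9*(O*(-2)) = -72 + 9*(-2*O) = -72 - 18*O)
(339 + Q(13, 8 + 10))/(M(0) + 296) = (339 + (-72 - 18*(8 + 10)))/((¼)*0 + 296) = (339 + (-72 - 18*18))/(0 + 296) = (339 + (-72 - 324))/296 = (339 - 396)*(1/296) = -57*1/296 = -57/296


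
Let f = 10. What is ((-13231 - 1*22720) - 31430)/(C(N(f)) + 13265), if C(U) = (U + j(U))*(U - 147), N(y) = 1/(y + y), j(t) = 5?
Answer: -26952400/5009161 ≈ -5.3806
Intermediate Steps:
N(y) = 1/(2*y)
C(U) = (-147 + U)*(5 + U) (C(U) = (U + 5)*(U - 147) = (5 + U)*(-147 + U) = (-147 + U)*(5 + U))
((-13231 - 1*22720) - 31430)/(C(N(f)) + 13265) = ((-13231 - 1*22720) - 31430)/((-735 + ((1/2)/10)**2 - 71/10) + 13265) = ((-13231 - 22720) - 31430)/((-735 + ((1/2)*(1/10))**2 - 71/10) + 13265) = (-35951 - 31430)/((-735 + (1/20)**2 - 142*1/20) + 13265) = -67381/((-735 + 1/400 - 71/10) + 13265) = -67381/(-296839/400 + 13265) = -67381/5009161/400 = -67381*400/5009161 = -26952400/5009161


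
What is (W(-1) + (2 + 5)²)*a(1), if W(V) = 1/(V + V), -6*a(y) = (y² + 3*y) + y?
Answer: -485/12 ≈ -40.417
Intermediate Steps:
a(y) = -2*y/3 - y²/6 (a(y) = -((y² + 3*y) + y)/6 = -(y² + 4*y)/6 = -2*y/3 - y²/6)
W(V) = 1/(2*V)
(W(-1) + (2 + 5)²)*a(1) = ((½)/(-1) + (2 + 5)²)*(-⅙*1*(4 + 1)) = ((½)*(-1) + 7²)*(-⅙*1*5) = (-½ + 49)*(-⅚) = (97/2)*(-⅚) = -485/12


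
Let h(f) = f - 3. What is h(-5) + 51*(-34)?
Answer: -1742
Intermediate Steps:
h(f) = -3 + f
h(-5) + 51*(-34) = (-3 - 5) + 51*(-34) = -8 - 1734 = -1742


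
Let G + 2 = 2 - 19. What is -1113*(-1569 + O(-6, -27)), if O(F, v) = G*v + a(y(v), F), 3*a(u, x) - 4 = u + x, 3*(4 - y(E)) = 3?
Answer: 1174957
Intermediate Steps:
y(E) = 3 (y(E) = 4 - ⅓*3 = 4 - 1 = 3)
a(u, x) = 4/3 + u/3 + x/3 (a(u, x) = 4/3 + (u + x)/3 = 4/3 + (u/3 + x/3) = 4/3 + u/3 + x/3)
G = -19 (G = -2 + (2 - 19) = -2 - 17 = -19)
O(F, v) = 7/3 - 19*v + F/3 (O(F, v) = -19*v + (4/3 + (⅓)*3 + F/3) = -19*v + (4/3 + 1 + F/3) = -19*v + (7/3 + F/3) = 7/3 - 19*v + F/3)
-1113*(-1569 + O(-6, -27)) = -1113*(-1569 + (7/3 - 19*(-27) + (⅓)*(-6))) = -1113*(-1569 + (7/3 + 513 - 2)) = -1113*(-1569 + 1540/3) = -1113*(-3167/3) = 1174957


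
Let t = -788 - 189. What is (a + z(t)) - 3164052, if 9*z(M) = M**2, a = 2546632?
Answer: -4602251/9 ≈ -5.1136e+5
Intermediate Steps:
t = -977
z(M) = M**2/9
(a + z(t)) - 3164052 = (2546632 + (1/9)*(-977)**2) - 3164052 = (2546632 + (1/9)*954529) - 3164052 = (2546632 + 954529/9) - 3164052 = 23874217/9 - 3164052 = -4602251/9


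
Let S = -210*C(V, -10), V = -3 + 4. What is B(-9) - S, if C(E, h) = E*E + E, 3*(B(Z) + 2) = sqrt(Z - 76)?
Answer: 418 + I*sqrt(85)/3 ≈ 418.0 + 3.0732*I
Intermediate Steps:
V = 1
B(Z) = -2 + sqrt(-76 + Z)/3 (B(Z) = -2 + sqrt(Z - 76)/3 = -2 + sqrt(-76 + Z)/3)
C(E, h) = E + E**2 (C(E, h) = E**2 + E = E + E**2)
S = -420 (S = -210*(1 + 1) = -210*2 = -420)
B(-9) - S = (-2 + sqrt(-76 - 9)/3) - 1*(-420) = (-2 + sqrt(-85)/3) + 420 = (-2 + (I*sqrt(85))/3) + 420 = (-2 + I*sqrt(85)/3) + 420 = 418 + I*sqrt(85)/3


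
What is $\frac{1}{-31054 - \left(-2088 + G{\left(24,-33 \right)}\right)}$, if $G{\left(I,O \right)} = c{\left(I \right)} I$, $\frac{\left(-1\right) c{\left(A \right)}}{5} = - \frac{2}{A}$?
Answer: $- \frac{1}{28976} \approx -3.4511 \cdot 10^{-5}$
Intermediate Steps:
$c{\left(A \right)} = \frac{10}{A}$ ($c{\left(A \right)} = - 5 \left(- \frac{2}{A}\right) = \frac{10}{A}$)
$G{\left(I,O \right)} = 10$ ($G{\left(I,O \right)} = \frac{10}{I} I = 10$)
$\frac{1}{-31054 - \left(-2088 + G{\left(24,-33 \right)}\right)} = \frac{1}{-31054 + \left(2088 - 10\right)} = \frac{1}{-31054 + 2078} = \frac{1}{-28976} = - \frac{1}{28976}$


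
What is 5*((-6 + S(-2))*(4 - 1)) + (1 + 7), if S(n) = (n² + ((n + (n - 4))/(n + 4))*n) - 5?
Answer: 23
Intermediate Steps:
S(n) = -5 + n² + n*(-4 + 2*n)/(4 + n) (S(n) = (n² + ((n + (-4 + n))/(4 + n))*n) - 5 = (n² + ((-4 + 2*n)/(4 + n))*n) - 5 = (n² + n*(-4 + 2*n)/(4 + n)) - 5 = -5 + n² + n*(-4 + 2*n)/(4 + n))
5*((-6 + S(-2))*(4 - 1)) + (1 + 7) = 5*((-6 + (-20 + (-2)³ - 9*(-2) + 6*(-2)²)/(4 - 2))*(4 - 1)) + (1 + 7) = 5*((-6 + (-20 - 8 + 18 + 6*4)/2)*3) + 8 = 5*((-6 + (-20 - 8 + 18 + 24)/2)*3) + 8 = 5*((-6 + (½)*14)*3) + 8 = 5*((-6 + 7)*3) + 8 = 5*(1*3) + 8 = 5*3 + 8 = 15 + 8 = 23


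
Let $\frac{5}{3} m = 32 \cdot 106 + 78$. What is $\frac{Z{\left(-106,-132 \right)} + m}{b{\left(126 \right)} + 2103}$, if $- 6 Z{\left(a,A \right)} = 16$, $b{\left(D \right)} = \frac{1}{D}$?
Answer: $\frac{261996}{264979} \approx 0.98874$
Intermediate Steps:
$m = 2082$ ($m = \frac{3 \left(32 \cdot 106 + 78\right)}{5} = \frac{3 \left(3392 + 78\right)}{5} = \frac{3}{5} \cdot 3470 = 2082$)
$Z{\left(a,A \right)} = - \frac{8}{3}$ ($Z{\left(a,A \right)} = \left(- \frac{1}{6}\right) 16 = - \frac{8}{3}$)
$\frac{Z{\left(-106,-132 \right)} + m}{b{\left(126 \right)} + 2103} = \frac{- \frac{8}{3} + 2082}{\frac{1}{126} + 2103} = \frac{6238}{3 \left(\frac{1}{126} + 2103\right)} = \frac{6238}{3 \cdot \frac{264979}{126}} = \frac{6238}{3} \cdot \frac{126}{264979} = \frac{261996}{264979}$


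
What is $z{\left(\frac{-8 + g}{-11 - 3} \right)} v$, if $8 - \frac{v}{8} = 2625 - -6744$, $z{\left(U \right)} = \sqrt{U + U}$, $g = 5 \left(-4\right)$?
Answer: $-149776$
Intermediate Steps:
$g = -20$
$z{\left(U \right)} = \sqrt{2} \sqrt{U}$ ($z{\left(U \right)} = \sqrt{2 U} = \sqrt{2} \sqrt{U}$)
$v = -74888$ ($v = 64 - 8 \left(2625 - -6744\right) = 64 - 8 \left(2625 + 6744\right) = 64 - 74952 = -74888$)
$z{\left(\frac{-8 + g}{-11 - 3} \right)} v = \sqrt{2} \sqrt{\frac{-8 - 20}{-11 - 3}} \left(-74888\right) = \sqrt{2} \sqrt{- \frac{28}{-14}} \left(-74888\right) = \sqrt{2} \sqrt{\left(-28\right) \left(- \frac{1}{14}\right)} \left(-74888\right) = \sqrt{2} \sqrt{2} \left(-74888\right) = 2 \left(-74888\right) = -149776$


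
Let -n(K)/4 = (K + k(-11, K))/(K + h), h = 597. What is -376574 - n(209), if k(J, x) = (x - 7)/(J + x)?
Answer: -15024131294/39897 ≈ -3.7657e+5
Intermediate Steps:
k(J, x) = (-7 + x)/(J + x)
n(K) = -4*(K + (-7 + K)/(-11 + K))/(597 + K) (n(K) = -4*(K + (-7 + K)/(-11 + K))/(K + 597) = -4*(K + (-7 + K)/(-11 + K))/(597 + K))
-376574 - n(209) = -376574 - 4*(7 - 1*209 - 1*209*(-11 + 209))/((-11 + 209)*(597 + 209)) = -376574 - 4*(7 - 209 - 1*209*198)/(198*806) = -376574 - 4*(7 - 209 - 41382)/(198*806) = -376574 - 4*(-41584)/(198*806) = -376574 - 1*(-41584/39897) = -376574 + 41584/39897 = -15024131294/39897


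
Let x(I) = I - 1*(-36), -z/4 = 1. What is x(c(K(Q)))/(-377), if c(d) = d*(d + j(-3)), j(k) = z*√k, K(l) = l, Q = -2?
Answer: -40/377 - 8*I*√3/377 ≈ -0.1061 - 0.036754*I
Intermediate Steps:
z = -4 (z = -4*1 = -4)
j(k) = -4*√k
c(d) = d*(d - 4*I*√3)
x(I) = 36 + I (x(I) = I + 36 = 36 + I)
x(c(K(Q)))/(-377) = (36 - 2*(-2 - 4*I*√3))/(-377) = (36 + (4 + 8*I*√3))*(-1/377) = (40 + 8*I*√3)*(-1/377) = -40/377 - 8*I*√3/377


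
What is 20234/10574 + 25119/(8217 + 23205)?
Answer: 150233509/55376038 ≈ 2.7130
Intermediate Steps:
20234/10574 + 25119/(8217 + 23205) = 20234*(1/10574) + 25119/31422 = 10117/5287 + 25119*(1/31422) = 10117/5287 + 8373/10474 = 150233509/55376038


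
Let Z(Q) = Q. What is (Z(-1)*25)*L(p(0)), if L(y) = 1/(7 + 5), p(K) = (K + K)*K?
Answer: -25/12 ≈ -2.0833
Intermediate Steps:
p(K) = 2*K**2 (p(K) = (2*K)*K = 2*K**2)
L(y) = 1/12
(Z(-1)*25)*L(p(0)) = -1*25*(1/12) = -25*1/12 = -25/12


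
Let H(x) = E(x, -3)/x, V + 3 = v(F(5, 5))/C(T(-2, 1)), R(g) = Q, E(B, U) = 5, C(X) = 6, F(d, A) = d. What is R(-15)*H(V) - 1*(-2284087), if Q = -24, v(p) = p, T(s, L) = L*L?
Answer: 29693851/13 ≈ 2.2841e+6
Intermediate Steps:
T(s, L) = L²
R(g) = -24
V = -13/6 (V = -3 + 5/6 = -3 + 5*(⅙) = -3 + ⅚ = -13/6 ≈ -2.1667)
H(x) = 5/x
R(-15)*H(V) - 1*(-2284087) = -120/(-13/6) - 1*(-2284087) = -120*(-6)/13 + 2284087 = -24*(-30/13) + 2284087 = 720/13 + 2284087 = 29693851/13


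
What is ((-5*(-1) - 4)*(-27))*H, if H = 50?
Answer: -1350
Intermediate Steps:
((-5*(-1) - 4)*(-27))*H = ((-5*(-1) - 4)*(-27))*50 = ((5 - 4)*(-27))*50 = (1*(-27))*50 = -27*50 = -1350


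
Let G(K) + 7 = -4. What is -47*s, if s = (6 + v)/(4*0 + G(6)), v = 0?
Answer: 282/11 ≈ 25.636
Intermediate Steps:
G(K) = -11 (G(K) = -7 - 4 = -11)
s = -6/11 (s = (6 + 0)/(4*0 - 11) = 6/(0 - 11) = 6/(-11) = 6*(-1/11) = -6/11 ≈ -0.54545)
-47*s = -47*(-6/11) = 282/11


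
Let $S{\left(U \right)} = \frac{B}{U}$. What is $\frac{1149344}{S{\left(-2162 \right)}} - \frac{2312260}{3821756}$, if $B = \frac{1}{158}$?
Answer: $- \frac{375116160304915601}{955439} \approx -3.9261 \cdot 10^{11}$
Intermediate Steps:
$B = \frac{1}{158} \approx 0.0063291$
$S{\left(U \right)} = \frac{1}{158 U}$
$\frac{1149344}{S{\left(-2162 \right)}} - \frac{2312260}{3821756} = \frac{1149344}{\frac{1}{158} \frac{1}{-2162}} - \frac{2312260}{3821756} = \frac{1149344}{\frac{1}{158} \left(- \frac{1}{2162}\right)} - \frac{578065}{955439} = \frac{1149344}{- \frac{1}{341596}} - \frac{578065}{955439} = 1149344 \left(-341596\right) - \frac{578065}{955439} = -392611313024 - \frac{578065}{955439} = - \frac{375116160304915601}{955439}$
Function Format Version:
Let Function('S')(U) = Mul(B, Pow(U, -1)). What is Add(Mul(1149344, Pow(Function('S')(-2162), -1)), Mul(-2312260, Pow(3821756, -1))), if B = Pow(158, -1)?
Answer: Rational(-375116160304915601, 955439) ≈ -3.9261e+11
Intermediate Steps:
B = Rational(1, 158) ≈ 0.0063291
Function('S')(U) = Mul(Rational(1, 158), Pow(U, -1))
Add(Mul(1149344, Pow(Function('S')(-2162), -1)), Mul(-2312260, Pow(3821756, -1))) = Add(Mul(1149344, Pow(Mul(Rational(1, 158), Pow(-2162, -1)), -1)), Mul(-2312260, Pow(3821756, -1))) = Add(Mul(1149344, Pow(Mul(Rational(1, 158), Rational(-1, 2162)), -1)), Mul(-2312260, Rational(1, 3821756))) = Add(Mul(1149344, Pow(Rational(-1, 341596), -1)), Rational(-578065, 955439)) = Add(Mul(1149344, -341596), Rational(-578065, 955439)) = Add(-392611313024, Rational(-578065, 955439)) = Rational(-375116160304915601, 955439)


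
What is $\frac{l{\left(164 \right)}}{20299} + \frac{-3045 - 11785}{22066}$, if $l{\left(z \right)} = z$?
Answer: $- \frac{148707673}{223958867} \approx -0.664$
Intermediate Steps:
$\frac{l{\left(164 \right)}}{20299} + \frac{-3045 - 11785}{22066} = \frac{164}{20299} + \frac{-3045 - 11785}{22066} = 164 \cdot \frac{1}{20299} + \left(-3045 - 11785\right) \frac{1}{22066} = \frac{164}{20299} - \frac{7415}{11033} = - \frac{148707673}{223958867}$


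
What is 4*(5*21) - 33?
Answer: 387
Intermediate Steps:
4*(5*21) - 33 = 4*105 - 33 = 420 - 33 = 387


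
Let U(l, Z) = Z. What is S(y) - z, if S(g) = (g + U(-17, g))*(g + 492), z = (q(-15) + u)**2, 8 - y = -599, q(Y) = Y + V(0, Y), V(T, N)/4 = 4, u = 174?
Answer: 1303561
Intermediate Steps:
V(T, N) = 16 (V(T, N) = 4*4 = 16)
q(Y) = 16 + Y (q(Y) = Y + 16 = 16 + Y)
y = 607 (y = 8 - 1*(-599) = 8 + 599 = 607)
z = 30625 (z = ((16 - 15) + 174)**2 = (1 + 174)**2 = 175**2 = 30625)
S(g) = 2*g*(492 + g) (S(g) = (g + g)*(g + 492) = (2*g)*(492 + g) = 2*g*(492 + g))
S(y) - z = 2*607*(492 + 607) - 1*30625 = 2*607*1099 - 30625 = 1334186 - 30625 = 1303561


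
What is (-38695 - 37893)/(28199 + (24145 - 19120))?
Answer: -19147/8306 ≈ -2.3052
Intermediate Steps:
(-38695 - 37893)/(28199 + (24145 - 19120)) = -76588/(28199 + 5025) = -76588/33224 = -76588*1/33224 = -19147/8306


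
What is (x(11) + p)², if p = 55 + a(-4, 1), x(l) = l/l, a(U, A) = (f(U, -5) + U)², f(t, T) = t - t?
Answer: 5184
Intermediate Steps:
f(t, T) = 0
a(U, A) = U² (a(U, A) = (0 + U)² = U²)
x(l) = 1
p = 71 (p = 55 + (-4)² = 55 + 16 = 71)
(x(11) + p)² = (1 + 71)² = 72² = 5184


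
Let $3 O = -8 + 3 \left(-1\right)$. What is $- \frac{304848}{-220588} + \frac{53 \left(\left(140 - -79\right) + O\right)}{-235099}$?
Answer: $\frac{51863971978}{38895013659} \approx 1.3334$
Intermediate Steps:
$O = - \frac{11}{3}$ ($O = \frac{-8 + 3 \left(-1\right)}{3} = \frac{-8 - 3}{3} = \frac{1}{3} \left(-11\right) = - \frac{11}{3} \approx -3.6667$)
$- \frac{304848}{-220588} + \frac{53 \left(\left(140 - -79\right) + O\right)}{-235099} = - \frac{304848}{-220588} + \frac{53 \left(\left(140 - -79\right) - \frac{11}{3}\right)}{-235099} = \left(-304848\right) \left(- \frac{1}{220588}\right) + 53 \left(\left(140 + 79\right) - \frac{11}{3}\right) \left(- \frac{1}{235099}\right) = \frac{76212}{55147} + 53 \left(219 - \frac{11}{3}\right) \left(- \frac{1}{235099}\right) = \frac{76212}{55147} + 53 \cdot \frac{646}{3} \left(- \frac{1}{235099}\right) = \frac{76212}{55147} + \frac{34238}{3} \left(- \frac{1}{235099}\right) = \frac{76212}{55147} - \frac{34238}{705297} = \frac{51863971978}{38895013659}$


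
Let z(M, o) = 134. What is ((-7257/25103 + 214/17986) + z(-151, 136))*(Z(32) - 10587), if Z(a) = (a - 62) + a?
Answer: -319540987755510/225751279 ≈ -1.4155e+6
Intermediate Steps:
Z(a) = -62 + 2*a (Z(a) = (-62 + a) + a = -62 + 2*a)
((-7257/25103 + 214/17986) + z(-151, 136))*(Z(32) - 10587) = ((-7257/25103 + 214/17986) + 134)*((-62 + 2*32) - 10587) = ((-7257*1/25103 + 214*(1/17986)) + 134)*((-62 + 64) - 10587) = ((-7257/25103 + 107/8993) + 134)*(2 - 10587) = (-62576180/225751279 + 134)*(-10585) = (30188095206/225751279)*(-10585) = -319540987755510/225751279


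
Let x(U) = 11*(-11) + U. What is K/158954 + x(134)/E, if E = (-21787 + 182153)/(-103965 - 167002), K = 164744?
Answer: -266753707215/12745408582 ≈ -20.929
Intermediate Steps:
E = -160366/270967 (E = 160366/(-270967) = 160366*(-1/270967) = -160366/270967 ≈ -0.59183)
x(U) = -121 + U
K/158954 + x(134)/E = 164744/158954 + (-121 + 134)/(-160366/270967) = 164744*(1/158954) + 13*(-270967/160366) = 82372/79477 - 3522571/160366 = -266753707215/12745408582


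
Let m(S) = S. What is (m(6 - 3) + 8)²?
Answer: 121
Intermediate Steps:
(m(6 - 3) + 8)² = ((6 - 3) + 8)² = (3 + 8)² = 11² = 121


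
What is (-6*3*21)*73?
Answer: -27594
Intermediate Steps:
(-6*3*21)*73 = -18*21*73 = -378*73 = -27594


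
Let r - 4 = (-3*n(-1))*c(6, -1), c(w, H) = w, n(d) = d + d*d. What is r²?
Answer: 16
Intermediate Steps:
n(d) = d + d²
r = 4 (r = 4 - (-3)*(1 - 1)*6 = 4 - (-3)*0*6 = 4 - 3*0*6 = 4 + 0*6 = 4 + 0 = 4)
r² = 4² = 16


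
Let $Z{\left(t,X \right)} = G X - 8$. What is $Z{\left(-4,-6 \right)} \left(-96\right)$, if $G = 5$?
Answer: $3648$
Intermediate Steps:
$Z{\left(t,X \right)} = -8 + 5 X$ ($Z{\left(t,X \right)} = 5 X - 8 = -8 + 5 X$)
$Z{\left(-4,-6 \right)} \left(-96\right) = \left(-8 + 5 \left(-6\right)\right) \left(-96\right) = \left(-8 - 30\right) \left(-96\right) = \left(-38\right) \left(-96\right) = 3648$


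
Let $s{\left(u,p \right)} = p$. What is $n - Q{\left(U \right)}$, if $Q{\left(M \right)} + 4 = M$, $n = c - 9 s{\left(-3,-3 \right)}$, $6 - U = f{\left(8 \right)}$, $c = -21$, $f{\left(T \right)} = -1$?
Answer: $3$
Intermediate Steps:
$U = 7$ ($U = 6 - -1 = 6 + 1 = 7$)
$n = 6$ ($n = -21 - -27 = -21 + 27 = 6$)
$Q{\left(M \right)} = -4 + M$
$n - Q{\left(U \right)} = 6 - \left(-4 + 7\right) = 6 - 3 = 3$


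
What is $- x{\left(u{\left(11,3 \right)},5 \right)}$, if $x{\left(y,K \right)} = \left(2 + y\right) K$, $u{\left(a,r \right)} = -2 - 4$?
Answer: $20$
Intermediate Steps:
$u{\left(a,r \right)} = -6$
$x{\left(y,K \right)} = K \left(2 + y\right)$
$- x{\left(u{\left(11,3 \right)},5 \right)} = - 5 \left(2 - 6\right) = - 5 \left(-4\right) = \left(-1\right) \left(-20\right) = 20$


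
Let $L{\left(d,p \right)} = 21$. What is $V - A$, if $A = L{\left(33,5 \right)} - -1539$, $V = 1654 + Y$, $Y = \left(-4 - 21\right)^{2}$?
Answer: $719$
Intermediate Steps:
$Y = 625$ ($Y = \left(-25\right)^{2} = 625$)
$V = 2279$ ($V = 1654 + 625 = 2279$)
$A = 1560$ ($A = 21 - -1539 = 21 + 1539 = 1560$)
$V - A = 2279 - 1560 = 719$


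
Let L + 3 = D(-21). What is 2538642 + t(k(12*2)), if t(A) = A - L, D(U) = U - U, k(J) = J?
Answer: 2538669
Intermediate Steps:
D(U) = 0
L = -3 (L = -3 + 0 = -3)
t(A) = 3 + A (t(A) = A - 1*(-3) = A + 3 = 3 + A)
2538642 + t(k(12*2)) = 2538642 + (3 + 12*2) = 2538642 + (3 + 24) = 2538642 + 27 = 2538669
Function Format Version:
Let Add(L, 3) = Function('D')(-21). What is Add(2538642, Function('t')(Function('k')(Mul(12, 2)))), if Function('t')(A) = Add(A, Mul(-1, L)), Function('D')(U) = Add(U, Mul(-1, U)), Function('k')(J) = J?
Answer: 2538669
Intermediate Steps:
Function('D')(U) = 0
L = -3 (L = Add(-3, 0) = -3)
Function('t')(A) = Add(3, A) (Function('t')(A) = Add(A, Mul(-1, -3)) = Add(A, 3) = Add(3, A))
Add(2538642, Function('t')(Function('k')(Mul(12, 2)))) = Add(2538642, Add(3, Mul(12, 2))) = Add(2538642, Add(3, 24)) = Add(2538642, 27) = 2538669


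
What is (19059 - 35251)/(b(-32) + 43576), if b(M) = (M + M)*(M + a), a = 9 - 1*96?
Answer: -2024/6399 ≈ -0.31630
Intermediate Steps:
a = -87 (a = 9 - 96 = -87)
b(M) = 2*M*(-87 + M) (b(M) = (M + M)*(M - 87) = (2*M)*(-87 + M) = 2*M*(-87 + M))
(19059 - 35251)/(b(-32) + 43576) = (19059 - 35251)/(2*(-32)*(-87 - 32) + 43576) = -16192/(2*(-32)*(-119) + 43576) = -16192/(7616 + 43576) = -16192/51192 = -16192*1/51192 = -2024/6399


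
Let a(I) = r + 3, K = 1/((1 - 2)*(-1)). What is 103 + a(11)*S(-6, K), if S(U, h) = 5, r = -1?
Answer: 113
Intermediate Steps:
K = 1 (K = 1/(-1*(-1)) = 1/1 = 1)
a(I) = 2 (a(I) = -1 + 3 = 2)
103 + a(11)*S(-6, K) = 103 + 2*5 = 103 + 10 = 113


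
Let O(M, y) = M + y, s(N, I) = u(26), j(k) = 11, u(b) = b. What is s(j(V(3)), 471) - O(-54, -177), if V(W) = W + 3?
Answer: 257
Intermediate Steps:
V(W) = 3 + W
s(N, I) = 26
s(j(V(3)), 471) - O(-54, -177) = 26 - (-54 - 177) = 26 - 1*(-231) = 26 + 231 = 257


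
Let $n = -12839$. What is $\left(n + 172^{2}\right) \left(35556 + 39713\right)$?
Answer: $1260379405$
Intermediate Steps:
$\left(n + 172^{2}\right) \left(35556 + 39713\right) = \left(-12839 + 172^{2}\right) \left(35556 + 39713\right) = \left(-12839 + 29584\right) 75269 = 16745 \cdot 75269 = 1260379405$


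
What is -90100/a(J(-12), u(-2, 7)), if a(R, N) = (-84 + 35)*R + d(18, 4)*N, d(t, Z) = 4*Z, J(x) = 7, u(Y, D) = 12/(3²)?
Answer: 54060/193 ≈ 280.10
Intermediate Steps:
u(Y, D) = 4/3 (u(Y, D) = 12/9 = 12*(⅑) = 4/3)
a(R, N) = -49*R + 16*N (a(R, N) = (-84 + 35)*R + (4*4)*N = -49*R + 16*N)
-90100/a(J(-12), u(-2, 7)) = -90100/(-49*7 + 16*(4/3)) = -90100/(-343 + 64/3) = -90100/(-965/3) = -90100*(-3/965) = 54060/193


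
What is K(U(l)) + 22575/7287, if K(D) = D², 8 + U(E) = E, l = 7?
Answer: 1422/347 ≈ 4.0980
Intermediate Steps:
U(E) = -8 + E
K(U(l)) + 22575/7287 = (-8 + 7)² + 22575/7287 = (-1)² + 22575*(1/7287) = 1 + 1075/347 = 1422/347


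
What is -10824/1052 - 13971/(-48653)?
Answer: -127980645/12795739 ≈ -10.002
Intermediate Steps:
-10824/1052 - 13971/(-48653) = -10824*1/1052 - 13971*(-1/48653) = -2706/263 + 13971/48653 = -127980645/12795739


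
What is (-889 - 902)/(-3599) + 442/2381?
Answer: 5855129/8569219 ≈ 0.68327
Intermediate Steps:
(-889 - 902)/(-3599) + 442/2381 = -1791*(-1/3599) + 442*(1/2381) = 1791/3599 + 442/2381 = 5855129/8569219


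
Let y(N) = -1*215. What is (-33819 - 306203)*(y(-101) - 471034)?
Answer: 160235027478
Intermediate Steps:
y(N) = -215
(-33819 - 306203)*(y(-101) - 471034) = (-33819 - 306203)*(-215 - 471034) = -340022*(-471249) = 160235027478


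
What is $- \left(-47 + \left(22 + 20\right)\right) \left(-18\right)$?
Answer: $-90$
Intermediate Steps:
$- \left(-47 + \left(22 + 20\right)\right) \left(-18\right) = - \left(-47 + 42\right) \left(-18\right) = - \left(-5\right) \left(-18\right) = \left(-1\right) 90 = -90$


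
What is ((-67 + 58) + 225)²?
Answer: 46656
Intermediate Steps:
((-67 + 58) + 225)² = (-9 + 225)² = 216² = 46656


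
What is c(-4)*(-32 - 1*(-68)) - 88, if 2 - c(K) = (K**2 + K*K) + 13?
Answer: -1636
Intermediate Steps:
c(K) = -11 - 2*K**2 (c(K) = 2 - ((K**2 + K*K) + 13) = 2 - ((K**2 + K**2) + 13) = 2 - (2*K**2 + 13) = 2 - (13 + 2*K**2) = 2 + (-13 - 2*K**2) = -11 - 2*K**2)
c(-4)*(-32 - 1*(-68)) - 88 = (-11 - 2*(-4)**2)*(-32 - 1*(-68)) - 88 = (-11 - 2*16)*(-32 + 68) - 88 = (-11 - 32)*36 - 88 = -43*36 - 88 = -1548 - 88 = -1636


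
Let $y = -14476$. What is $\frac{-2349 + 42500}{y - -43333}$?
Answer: $\frac{40151}{28857} \approx 1.3914$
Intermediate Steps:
$\frac{-2349 + 42500}{y - -43333} = \frac{-2349 + 42500}{-14476 - -43333} = \frac{40151}{-14476 + 43333} = \frac{40151}{28857}$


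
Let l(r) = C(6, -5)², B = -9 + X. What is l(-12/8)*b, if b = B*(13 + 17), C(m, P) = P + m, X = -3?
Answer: -360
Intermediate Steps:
B = -12 (B = -9 - 3 = -12)
b = -360 (b = -12*(13 + 17) = -12*30 = -360)
l(r) = 1 (l(r) = (-5 + 6)² = 1² = 1)
l(-12/8)*b = 1*(-360) = -360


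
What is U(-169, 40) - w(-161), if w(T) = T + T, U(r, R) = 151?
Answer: 473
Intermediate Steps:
w(T) = 2*T
U(-169, 40) - w(-161) = 151 - 2*(-161) = 151 - 1*(-322) = 151 + 322 = 473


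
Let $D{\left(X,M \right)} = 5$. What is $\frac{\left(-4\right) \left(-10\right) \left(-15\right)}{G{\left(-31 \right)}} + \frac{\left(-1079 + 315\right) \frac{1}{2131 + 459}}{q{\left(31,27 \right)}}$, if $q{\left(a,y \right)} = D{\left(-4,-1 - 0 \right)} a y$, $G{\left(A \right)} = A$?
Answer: $\frac{104894618}{5419575} \approx 19.355$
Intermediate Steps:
$q{\left(a,y \right)} = 5 a y$
$\frac{\left(-4\right) \left(-10\right) \left(-15\right)}{G{\left(-31 \right)}} + \frac{\left(-1079 + 315\right) \frac{1}{2131 + 459}}{q{\left(31,27 \right)}} = \frac{\left(-4\right) \left(-10\right) \left(-15\right)}{-31} + \frac{\left(-1079 + 315\right) \frac{1}{2131 + 459}}{5 \cdot 31 \cdot 27} = 40 \left(-15\right) \left(- \frac{1}{31}\right) + \frac{\left(-764\right) \frac{1}{2590}}{4185} = \left(-600\right) \left(- \frac{1}{31}\right) + \left(-764\right) \frac{1}{2590} \cdot \frac{1}{4185} = \frac{600}{31} - \frac{382}{5419575} = \frac{104894618}{5419575}$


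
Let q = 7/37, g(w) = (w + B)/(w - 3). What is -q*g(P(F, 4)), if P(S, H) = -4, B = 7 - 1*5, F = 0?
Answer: -2/37 ≈ -0.054054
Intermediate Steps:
B = 2 (B = 7 - 5 = 2)
g(w) = (2 + w)/(-3 + w) (g(w) = (w + 2)/(w - 3) = (2 + w)/(-3 + w))
q = 7/37 (q = 7*(1/37) = 7/37 ≈ 0.18919)
-q*g(P(F, 4)) = -7*(2 - 4)/(-3 - 4)/37 = -7*-2/(-7)/37 = -7*(-⅐*(-2))/37 = -7*2/(37*7) = -1*2/37 = -2/37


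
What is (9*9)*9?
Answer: 729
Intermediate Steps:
(9*9)*9 = 81*9 = 729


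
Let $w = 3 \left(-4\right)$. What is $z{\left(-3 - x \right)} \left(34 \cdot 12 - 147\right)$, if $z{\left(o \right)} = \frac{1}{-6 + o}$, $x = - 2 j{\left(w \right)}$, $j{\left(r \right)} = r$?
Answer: $- \frac{87}{11} \approx -7.9091$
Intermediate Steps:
$w = -12$
$x = 24$ ($x = \left(-2\right) \left(-12\right) = 24$)
$z{\left(-3 - x \right)} \left(34 \cdot 12 - 147\right) = \frac{34 \cdot 12 - 147}{-6 - 27} = \frac{408 - 147}{-6 - 27} = \frac{1}{-6 - 27} \cdot 261 = \frac{1}{-33} \cdot 261 = \left(- \frac{1}{33}\right) 261 = - \frac{87}{11}$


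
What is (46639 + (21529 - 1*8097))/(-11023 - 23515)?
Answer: -60071/34538 ≈ -1.7393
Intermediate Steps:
(46639 + (21529 - 1*8097))/(-11023 - 23515) = (46639 + (21529 - 8097))/(-34538) = (46639 + 13432)*(-1/34538) = 60071*(-1/34538) = -60071/34538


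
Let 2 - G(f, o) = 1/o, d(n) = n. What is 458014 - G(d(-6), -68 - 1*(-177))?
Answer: 49923309/109 ≈ 4.5801e+5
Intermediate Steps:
G(f, o) = 2 - 1/o
458014 - G(d(-6), -68 - 1*(-177)) = 458014 - (2 - 1/(-68 - 1*(-177))) = 458014 - (2 - 1/(-68 + 177)) = 458014 - (2 - 1/109) = 458014 - 1*217/109 = 458014 - 217/109 = 49923309/109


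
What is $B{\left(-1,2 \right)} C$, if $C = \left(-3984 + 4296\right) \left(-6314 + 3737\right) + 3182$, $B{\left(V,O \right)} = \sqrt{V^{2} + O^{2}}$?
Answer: $- 800842 \sqrt{5} \approx -1.7907 \cdot 10^{6}$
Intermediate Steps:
$B{\left(V,O \right)} = \sqrt{O^{2} + V^{2}}$
$C = -800842$ ($C = 312 \left(-2577\right) + 3182 = -804024 + 3182 = -800842$)
$B{\left(-1,2 \right)} C = \sqrt{2^{2} + \left(-1\right)^{2}} \left(-800842\right) = \sqrt{4 + 1} \left(-800842\right) = \sqrt{5} \left(-800842\right) = - 800842 \sqrt{5}$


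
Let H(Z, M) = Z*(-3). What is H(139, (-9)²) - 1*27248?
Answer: -27665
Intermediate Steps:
H(Z, M) = -3*Z
H(139, (-9)²) - 1*27248 = -3*139 - 1*27248 = -417 - 27248 = -27665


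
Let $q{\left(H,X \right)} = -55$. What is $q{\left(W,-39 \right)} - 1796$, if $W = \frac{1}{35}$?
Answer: $-1851$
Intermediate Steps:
$W = \frac{1}{35} \approx 0.028571$
$q{\left(W,-39 \right)} - 1796 = -55 - 1796 = -1851$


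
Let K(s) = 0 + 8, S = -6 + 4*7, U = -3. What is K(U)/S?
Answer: 4/11 ≈ 0.36364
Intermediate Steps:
S = 22 (S = -6 + 28 = 22)
K(s) = 8
K(U)/S = 8/22 = 8*(1/22) = 4/11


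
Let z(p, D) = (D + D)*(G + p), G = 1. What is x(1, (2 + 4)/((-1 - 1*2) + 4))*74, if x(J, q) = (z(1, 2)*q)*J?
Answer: 3552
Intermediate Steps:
z(p, D) = 2*D*(1 + p) (z(p, D) = (D + D)*(1 + p) = (2*D)*(1 + p) = 2*D*(1 + p))
x(J, q) = 8*J*q (x(J, q) = ((2*2*(1 + 1))*q)*J = ((2*2*2)*q)*J = (8*q)*J = 8*J*q)
x(1, (2 + 4)/((-1 - 1*2) + 4))*74 = (8*1*((2 + 4)/((-1 - 1*2) + 4)))*74 = (8*1*(6/((-1 - 2) + 4)))*74 = (8*1*(6/(-3 + 4)))*74 = (8*1*(6/1))*74 = (8*1*(6*1))*74 = (8*1*6)*74 = 48*74 = 3552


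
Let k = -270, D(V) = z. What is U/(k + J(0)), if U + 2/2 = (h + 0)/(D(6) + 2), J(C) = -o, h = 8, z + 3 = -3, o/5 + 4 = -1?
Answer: 3/245 ≈ 0.012245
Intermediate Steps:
o = -25 (o = -20 + 5*(-1) = -20 - 5 = -25)
z = -6 (z = -3 - 3 = -6)
D(V) = -6
J(C) = 25 (J(C) = -1*(-25) = 25)
U = -3 (U = -1 + (8 + 0)/(-6 + 2) = -1 + 8/(-4) = -1 + 8*(-1/4) = -1 - 2 = -3)
U/(k + J(0)) = -3/(-270 + 25) = -3/(-245) = -3*(-1/245) = 3/245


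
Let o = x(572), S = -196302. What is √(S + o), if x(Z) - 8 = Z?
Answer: I*√195722 ≈ 442.4*I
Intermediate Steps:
x(Z) = 8 + Z
o = 580 (o = 8 + 572 = 580)
√(S + o) = √(-196302 + 580) = √(-195722) = I*√195722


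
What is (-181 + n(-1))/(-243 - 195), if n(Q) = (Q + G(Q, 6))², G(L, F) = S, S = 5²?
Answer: -395/438 ≈ -0.90183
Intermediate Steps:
S = 25
G(L, F) = 25
n(Q) = (25 + Q)² (n(Q) = (Q + 25)² = (25 + Q)²)
(-181 + n(-1))/(-243 - 195) = (-181 + (25 - 1)²)/(-243 - 195) = (-181 + 24²)/(-438) = (-181 + 576)*(-1/438) = 395*(-1/438) = -395/438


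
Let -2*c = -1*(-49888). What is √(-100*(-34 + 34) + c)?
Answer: 4*I*√1559 ≈ 157.94*I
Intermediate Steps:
c = -24944 (c = -(-1)*(-49888)/2 = -½*49888 = -24944)
√(-100*(-34 + 34) + c) = √(-100*(-34 + 34) - 24944) = √(-100*0 - 24944) = √(0 - 24944) = √(-24944) = 4*I*√1559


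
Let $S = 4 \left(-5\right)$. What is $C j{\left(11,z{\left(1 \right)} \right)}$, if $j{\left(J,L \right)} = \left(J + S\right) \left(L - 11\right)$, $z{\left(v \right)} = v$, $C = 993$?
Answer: $89370$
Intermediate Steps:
$S = -20$
$j{\left(J,L \right)} = \left(-20 + J\right) \left(-11 + L\right)$ ($j{\left(J,L \right)} = \left(J - 20\right) \left(L - 11\right) = \left(-20 + J\right) \left(-11 + L\right)$)
$C j{\left(11,z{\left(1 \right)} \right)} = 993 \left(220 - 20 - 121 + 11 \cdot 1\right) = 993 \left(220 - 20 - 121 + 11\right) = 993 \cdot 90 = 89370$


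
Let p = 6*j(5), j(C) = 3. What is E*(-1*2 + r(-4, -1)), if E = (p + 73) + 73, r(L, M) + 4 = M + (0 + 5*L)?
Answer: -4428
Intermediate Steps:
r(L, M) = -4 + M + 5*L (r(L, M) = -4 + (M + (0 + 5*L)) = -4 + (M + 5*L) = -4 + M + 5*L)
p = 18 (p = 6*3 = 18)
E = 164 (E = (18 + 73) + 73 = 91 + 73 = 164)
E*(-1*2 + r(-4, -1)) = 164*(-1*2 + (-4 - 1 + 5*(-4))) = 164*(-2 + (-4 - 1 - 20)) = 164*(-2 - 25) = 164*(-27) = -4428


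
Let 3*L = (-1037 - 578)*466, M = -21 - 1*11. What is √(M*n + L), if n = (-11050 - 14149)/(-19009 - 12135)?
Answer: I*√34221049678182/11679 ≈ 500.89*I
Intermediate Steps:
M = -32 (M = -21 - 11 = -32)
n = 25199/31144 (n = -25199/(-31144) = -25199*(-1/31144) = 25199/31144 ≈ 0.80911)
L = -752590/3 (L = ((-1037 - 578)*466)/3 = (-1615*466)/3 = (⅓)*(-752590) = -752590/3 ≈ -2.5086e+5)
√(M*n + L) = √(-32*25199/31144 - 752590/3) = √(-100796/3893 - 752590/3) = √(-2930135258/11679) = I*√34221049678182/11679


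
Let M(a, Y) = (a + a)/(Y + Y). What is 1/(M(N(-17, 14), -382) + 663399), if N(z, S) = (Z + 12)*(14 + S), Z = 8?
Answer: 191/126708929 ≈ 1.5074e-6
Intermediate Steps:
N(z, S) = 280 + 20*S (N(z, S) = (8 + 12)*(14 + S) = 20*(14 + S) = 280 + 20*S)
M(a, Y) = a/Y (M(a, Y) = (2*a)/((2*Y)) = (2*a)*(1/(2*Y)) = a/Y)
1/(M(N(-17, 14), -382) + 663399) = 1/((280 + 20*14)/(-382) + 663399) = 1/((280 + 280)*(-1/382) + 663399) = 1/(560*(-1/382) + 663399) = 1/(-280/191 + 663399) = 1/(126708929/191) = 191/126708929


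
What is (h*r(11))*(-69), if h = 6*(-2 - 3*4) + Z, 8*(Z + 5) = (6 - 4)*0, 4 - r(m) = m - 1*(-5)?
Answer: -73692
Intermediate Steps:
r(m) = -1 - m (r(m) = 4 - (m - 1*(-5)) = 4 - (m + 5) = 4 - (5 + m) = 4 + (-5 - m) = -1 - m)
Z = -5 (Z = -5 + ((6 - 4)*0)/8 = -5 + (2*0)/8 = -5 + (⅛)*0 = -5 + 0 = -5)
h = -89 (h = 6*(-2 - 3*4) - 5 = 6*(-2 - 12) - 5 = 6*(-14) - 5 = -84 - 5 = -89)
(h*r(11))*(-69) = -89*(-1 - 1*11)*(-69) = -89*(-1 - 11)*(-69) = -89*(-12)*(-69) = 1068*(-69) = -73692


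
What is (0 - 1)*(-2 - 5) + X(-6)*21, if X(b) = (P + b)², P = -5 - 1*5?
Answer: 5383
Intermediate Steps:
P = -10 (P = -5 - 5 = -10)
X(b) = (-10 + b)²
(0 - 1)*(-2 - 5) + X(-6)*21 = (0 - 1)*(-2 - 5) + (-10 - 6)²*21 = -1*(-7) + (-16)²*21 = 7 + 256*21 = 7 + 5376 = 5383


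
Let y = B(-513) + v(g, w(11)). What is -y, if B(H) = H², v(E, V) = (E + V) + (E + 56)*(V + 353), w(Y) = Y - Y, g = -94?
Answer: -249661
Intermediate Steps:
w(Y) = 0
v(E, V) = E + V + (56 + E)*(353 + V) (v(E, V) = (E + V) + (56 + E)*(353 + V) = E + V + (56 + E)*(353 + V))
y = 249661 (y = (-513)² + (19768 + 57*0 + 354*(-94) - 94*0) = 263169 + (19768 + 0 - 33276 + 0) = 263169 - 13508 = 249661)
-y = -1*249661 = -249661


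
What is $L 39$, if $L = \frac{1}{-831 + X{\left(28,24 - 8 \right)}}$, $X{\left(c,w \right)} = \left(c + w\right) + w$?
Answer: $- \frac{13}{257} \approx -0.050584$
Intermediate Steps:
$X{\left(c,w \right)} = c + 2 w$
$L = - \frac{1}{771}$ ($L = \frac{1}{-831 + \left(28 + 2 \left(24 - 8\right)\right)} = \frac{1}{-831 + \left(28 + 2 \cdot 16\right)} = \frac{1}{-831 + \left(28 + 32\right)} = \frac{1}{-831 + 60} = \frac{1}{-771} = - \frac{1}{771} \approx -0.001297$)
$L 39 = \left(- \frac{1}{771}\right) 39 = - \frac{13}{257}$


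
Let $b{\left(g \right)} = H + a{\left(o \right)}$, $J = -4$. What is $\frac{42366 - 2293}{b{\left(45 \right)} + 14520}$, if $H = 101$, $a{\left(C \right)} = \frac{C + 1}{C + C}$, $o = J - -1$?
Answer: $\frac{120219}{43864} \approx 2.7407$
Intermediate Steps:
$o = -3$ ($o = -4 - -1 = -4 + 1 = -3$)
$a{\left(C \right)} = \frac{1 + C}{2 C}$
$b{\left(g \right)} = \frac{304}{3}$ ($b{\left(g \right)} = 101 + \frac{1 - 3}{2 \left(-3\right)} = 101 + \frac{1}{2} \left(- \frac{1}{3}\right) \left(-2\right) = 101 + \frac{1}{3} = \frac{304}{3}$)
$\frac{42366 - 2293}{b{\left(45 \right)} + 14520} = \frac{42366 - 2293}{\frac{304}{3} + 14520} = \frac{40073}{\frac{43864}{3}} = 40073 \cdot \frac{3}{43864} = \frac{120219}{43864}$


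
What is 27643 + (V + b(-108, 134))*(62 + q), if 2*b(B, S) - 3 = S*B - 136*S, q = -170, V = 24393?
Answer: -841379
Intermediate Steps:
b(B, S) = 3/2 - 68*S + B*S/2 (b(B, S) = 3/2 + (S*B - 136*S)/2 = 3/2 + (B*S - 136*S)/2 = 3/2 + (-136*S + B*S)/2 = 3/2 + (-68*S + B*S/2) = 3/2 - 68*S + B*S/2)
27643 + (V + b(-108, 134))*(62 + q) = 27643 + (24393 + (3/2 - 68*134 + (½)*(-108)*134))*(62 - 170) = 27643 + (24393 + (3/2 - 9112 - 7236))*(-108) = 27643 + (24393 - 32693/2)*(-108) = 27643 + (16093/2)*(-108) = 27643 - 869022 = -841379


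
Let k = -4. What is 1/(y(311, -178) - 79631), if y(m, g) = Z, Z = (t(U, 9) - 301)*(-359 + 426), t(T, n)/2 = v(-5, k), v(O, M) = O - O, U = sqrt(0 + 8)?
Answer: -1/99798 ≈ -1.0020e-5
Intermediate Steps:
U = 2*sqrt(2) (U = sqrt(8) = 2*sqrt(2) ≈ 2.8284)
v(O, M) = 0
t(T, n) = 0 (t(T, n) = 2*0 = 0)
Z = -20167 (Z = (0 - 301)*(-359 + 426) = -301*67 = -20167)
y(m, g) = -20167
1/(y(311, -178) - 79631) = 1/(-20167 - 79631) = 1/(-99798) = -1/99798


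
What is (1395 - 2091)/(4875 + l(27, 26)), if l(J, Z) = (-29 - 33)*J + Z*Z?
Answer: -696/3877 ≈ -0.17952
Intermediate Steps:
l(J, Z) = Z**2 - 62*J (l(J, Z) = -62*J + Z**2 = Z**2 - 62*J)
(1395 - 2091)/(4875 + l(27, 26)) = (1395 - 2091)/(4875 + (26**2 - 62*27)) = -696/(4875 + (676 - 1674)) = -696/(4875 - 998) = -696/3877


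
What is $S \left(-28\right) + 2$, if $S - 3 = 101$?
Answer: $-2910$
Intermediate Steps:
$S = 104$ ($S = 3 + 101 = 104$)
$S \left(-28\right) + 2 = 104 \left(-28\right) + 2 = -2912 + 2 = -2910$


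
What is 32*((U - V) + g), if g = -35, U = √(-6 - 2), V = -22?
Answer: -416 + 64*I*√2 ≈ -416.0 + 90.51*I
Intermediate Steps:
U = 2*I*√2 (U = √(-8) = 2*I*√2 ≈ 2.8284*I)
32*((U - V) + g) = 32*((2*I*√2 - 1*(-22)) - 35) = 32*((2*I*√2 + 22) - 35) = 32*((22 + 2*I*√2) - 35) = 32*(-13 + 2*I*√2) = -416 + 64*I*√2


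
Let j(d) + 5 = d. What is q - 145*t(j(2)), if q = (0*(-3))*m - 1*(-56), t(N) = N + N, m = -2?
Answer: 926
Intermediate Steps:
j(d) = -5 + d
t(N) = 2*N
q = 56 (q = (0*(-3))*(-2) - 1*(-56) = 0*(-2) + 56 = 0 + 56 = 56)
q - 145*t(j(2)) = 56 - 290*(-5 + 2) = 56 - 290*(-3) = 56 - 145*(-6) = 56 + 870 = 926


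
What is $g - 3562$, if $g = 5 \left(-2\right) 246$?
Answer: $-6022$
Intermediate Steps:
$g = -2460$ ($g = \left(-10\right) 246 = -2460$)
$g - 3562 = -2460 - 3562 = -6022$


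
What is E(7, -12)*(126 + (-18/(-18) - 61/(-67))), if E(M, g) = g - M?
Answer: -162830/67 ≈ -2430.3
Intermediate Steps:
E(7, -12)*(126 + (-18/(-18) - 61/(-67))) = (-12 - 1*7)*(126 + (-18/(-18) - 61/(-67))) = (-12 - 7)*(126 + (-18*(-1/18) - 61*(-1/67))) = -19*(126 + (1 + 61/67)) = -19*(126 + 128/67) = -19*8570/67 = -162830/67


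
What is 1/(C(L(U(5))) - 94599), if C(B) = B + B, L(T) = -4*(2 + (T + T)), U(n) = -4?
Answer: -1/94551 ≈ -1.0576e-5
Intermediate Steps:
L(T) = -8 - 8*T (L(T) = -4*(2 + 2*T) = -8 - 8*T)
C(B) = 2*B
1/(C(L(U(5))) - 94599) = 1/(2*(-8 - 8*(-4)) - 94599) = 1/(2*(-8 + 32) - 94599) = 1/(2*24 - 94599) = 1/(48 - 94599) = 1/(-94551) = -1/94551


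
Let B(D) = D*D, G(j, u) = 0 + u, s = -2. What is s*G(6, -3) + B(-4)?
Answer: 22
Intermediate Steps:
G(j, u) = u
B(D) = D**2
s*G(6, -3) + B(-4) = -2*(-3) + (-4)**2 = 6 + 16 = 22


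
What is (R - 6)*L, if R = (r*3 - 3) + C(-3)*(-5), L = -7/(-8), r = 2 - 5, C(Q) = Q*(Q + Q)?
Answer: -189/2 ≈ -94.500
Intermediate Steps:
C(Q) = 2*Q² (C(Q) = Q*(2*Q) = 2*Q²)
r = -3
L = 7/8 (L = -7*(-⅛) = 7/8 ≈ 0.87500)
R = -102 (R = (-3*3 - 3) + (2*(-3)²)*(-5) = (-9 - 3) + (2*9)*(-5) = -12 + 18*(-5) = -12 - 90 = -102)
(R - 6)*L = (-102 - 6)*(7/8) = -108*7/8 = -189/2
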